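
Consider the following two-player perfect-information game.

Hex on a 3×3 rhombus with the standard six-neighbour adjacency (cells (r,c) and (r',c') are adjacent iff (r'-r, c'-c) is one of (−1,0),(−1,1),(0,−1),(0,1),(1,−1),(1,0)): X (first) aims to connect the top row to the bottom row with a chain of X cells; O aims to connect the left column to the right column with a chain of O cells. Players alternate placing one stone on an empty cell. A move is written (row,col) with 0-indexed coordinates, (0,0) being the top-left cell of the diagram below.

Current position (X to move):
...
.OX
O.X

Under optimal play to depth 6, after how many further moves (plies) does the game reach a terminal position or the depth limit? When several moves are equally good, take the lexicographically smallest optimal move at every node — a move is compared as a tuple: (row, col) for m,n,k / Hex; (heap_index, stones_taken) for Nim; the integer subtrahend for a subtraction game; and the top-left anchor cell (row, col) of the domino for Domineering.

PV length from [.../.OX/O.X]: 1 ply

ply 1, X at .../.OX/O.X | (0,0)=-1→X../.OX/O.X; (0,1)=-1→.X./.OX/O.X; (0,2)=+1→..X/.OX/O.X*; (1,0)=-1→.../XOX/O.X; (2,1)=-1→.../.OX/OXX
ply 2: ..X/.OX/O.X is terminal -1 (O); from .../.OX/O.X depth 6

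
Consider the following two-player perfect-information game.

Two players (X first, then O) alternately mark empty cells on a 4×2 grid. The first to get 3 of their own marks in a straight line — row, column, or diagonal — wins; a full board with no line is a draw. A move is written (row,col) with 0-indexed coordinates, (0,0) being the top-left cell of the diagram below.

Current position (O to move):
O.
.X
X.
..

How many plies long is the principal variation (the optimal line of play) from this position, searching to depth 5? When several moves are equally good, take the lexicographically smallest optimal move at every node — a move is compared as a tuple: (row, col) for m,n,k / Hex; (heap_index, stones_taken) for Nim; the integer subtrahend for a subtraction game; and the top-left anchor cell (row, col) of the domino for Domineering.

[O./.X/X./..] O move#1: (0,1):+0/OO/.X/X./..*, (1,0):-1/O./OX/X./.., (2,1):+0/O./.X/XO/.., (3,0):-1/O./.X/X./O., (3,1):+0/O./.X/X./.O
[OO/.X/X./..] X move#2: (1,0):+0/OO/XX/X./..*, (2,1):+0/OO/.X/XX/.., (3,0):+0/OO/.X/X./X., (3,1):+0/OO/.X/X./.X
[OO/XX/X./..] O move#3: (2,1):-1/OO/XX/XO/.., (3,0):+0/OO/XX/X./O.*, (3,1):-1/OO/XX/X./.O
[OO/XX/X./O.] X move#4: (2,1):+0/OO/XX/XX/O.*, (3,1):+0/OO/XX/X./OX
[OO/XX/XX/O.] O move#5: (3,1):+0/OO/XX/XX/OO*
[OO/XX/XX/OO] end (terminal +0, X#6); searched O./.X/X./.. to 5

PV length from [O./.X/X./..]: 5 plies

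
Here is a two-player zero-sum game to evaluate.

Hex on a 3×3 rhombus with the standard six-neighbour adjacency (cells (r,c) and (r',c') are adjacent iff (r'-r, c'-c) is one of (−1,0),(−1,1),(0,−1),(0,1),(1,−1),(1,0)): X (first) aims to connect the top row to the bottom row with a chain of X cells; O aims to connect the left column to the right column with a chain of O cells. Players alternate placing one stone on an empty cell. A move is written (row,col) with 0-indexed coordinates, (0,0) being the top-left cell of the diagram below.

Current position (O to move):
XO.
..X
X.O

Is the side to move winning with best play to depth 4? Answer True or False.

p1 O@[XO./..X/X.O]: (0,2)[XOO/..X/X.O]-1* (1,0)[XO./O.X/X.O]-1 (1,1)[XO./.OX/X.O]-1 (2,1)[XO./..X/XOO]-1
p2 X@[XOO/..X/X.O]: (1,0)[XOO/X.X/X.O]+1* (1,1)[XOO/.XX/X.O]-1 (2,1)[XOO/..X/XXO]-1
p3 O@[XOO/X.X/X.O] terminal -1; root [XO./..X/X.O] d4

O winning at [XO./..X/X.O]: False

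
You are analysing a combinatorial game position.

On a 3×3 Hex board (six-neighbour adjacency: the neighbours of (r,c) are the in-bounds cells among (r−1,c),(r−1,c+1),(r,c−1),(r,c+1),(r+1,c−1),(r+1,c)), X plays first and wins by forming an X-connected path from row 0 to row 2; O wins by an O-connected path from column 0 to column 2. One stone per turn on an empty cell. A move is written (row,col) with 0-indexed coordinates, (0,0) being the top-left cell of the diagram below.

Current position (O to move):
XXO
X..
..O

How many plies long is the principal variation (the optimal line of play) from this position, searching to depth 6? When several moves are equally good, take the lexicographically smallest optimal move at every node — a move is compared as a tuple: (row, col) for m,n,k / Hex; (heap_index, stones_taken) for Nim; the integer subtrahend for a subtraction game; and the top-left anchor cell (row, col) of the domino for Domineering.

ply 1, O at XXO/X../..O | (1,1)=-1→XXO/XO./..O; (1,2)=-1→XXO/X.O/..O; (2,0)=+1→XXO/X../O.O*; (2,1)=-1→XXO/X../.OO
ply 2, X at XXO/X../O.O | (1,1)=-1→XXO/XX./O.O*; (1,2)=-1→XXO/X.X/O.O; (2,1)=-1→XXO/X../OXO
ply 3, O at XXO/XX./O.O | (1,2)=-1→XXO/XXO/O.O; (2,1)=+1→XXO/XX./OOO*
ply 4: XXO/XX./OOO is terminal -1 (X); from XXO/X../..O depth 6

PV length from [XXO/X../..O]: 3 plies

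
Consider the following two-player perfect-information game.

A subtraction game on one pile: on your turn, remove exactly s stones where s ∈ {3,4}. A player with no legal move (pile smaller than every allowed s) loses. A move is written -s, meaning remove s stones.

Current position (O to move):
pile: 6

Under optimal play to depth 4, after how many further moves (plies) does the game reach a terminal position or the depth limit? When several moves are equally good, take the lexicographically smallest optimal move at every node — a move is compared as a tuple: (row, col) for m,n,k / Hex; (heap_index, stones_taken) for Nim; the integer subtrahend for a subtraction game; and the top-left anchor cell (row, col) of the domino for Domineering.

p1 O@[6]: -3[3]-1 -4[2]+1*
p2 X@[2] terminal -1; root [6] d4

PV length from [6]: 1 ply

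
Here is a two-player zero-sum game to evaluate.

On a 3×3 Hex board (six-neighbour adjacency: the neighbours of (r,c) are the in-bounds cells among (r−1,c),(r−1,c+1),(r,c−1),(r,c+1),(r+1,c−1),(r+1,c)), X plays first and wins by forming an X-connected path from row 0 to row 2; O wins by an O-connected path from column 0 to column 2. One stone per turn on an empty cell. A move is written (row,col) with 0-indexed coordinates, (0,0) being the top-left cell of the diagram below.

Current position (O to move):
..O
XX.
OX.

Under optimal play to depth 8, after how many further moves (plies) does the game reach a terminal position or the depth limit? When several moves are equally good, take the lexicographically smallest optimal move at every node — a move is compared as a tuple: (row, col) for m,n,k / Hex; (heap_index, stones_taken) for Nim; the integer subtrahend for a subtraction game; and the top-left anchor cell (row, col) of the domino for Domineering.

ply 1, O at ..O/XX./OX. | (0,0)=-1→O.O/XX./OX.*; (0,1)=-1→.OO/XX./OX.; (1,2)=-1→..O/XXO/OX.; (2,2)=-1→..O/XX./OXO
ply 2, X at O.O/XX./OX. | (0,1)=+1→OXO/XX./OX.*; (1,2)=-1→O.O/XXX/OX.; (2,2)=-1→O.O/XX./OXX
ply 3: OXO/XX./OX. is terminal -1 (O); from ..O/XX./OX. depth 8

PV length from [..O/XX./OX.]: 2 plies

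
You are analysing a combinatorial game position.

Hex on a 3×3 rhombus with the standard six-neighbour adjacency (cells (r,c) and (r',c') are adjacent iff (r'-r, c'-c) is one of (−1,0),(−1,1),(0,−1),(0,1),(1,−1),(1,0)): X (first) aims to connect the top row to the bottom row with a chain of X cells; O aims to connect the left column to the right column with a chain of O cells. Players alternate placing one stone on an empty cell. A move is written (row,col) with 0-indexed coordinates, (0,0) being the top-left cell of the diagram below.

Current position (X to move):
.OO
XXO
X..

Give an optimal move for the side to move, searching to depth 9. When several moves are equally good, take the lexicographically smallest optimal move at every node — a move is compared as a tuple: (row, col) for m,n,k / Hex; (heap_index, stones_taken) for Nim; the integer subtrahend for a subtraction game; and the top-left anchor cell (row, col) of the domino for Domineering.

X's best at [.OO/XXO/X..]: (0,0)

p1 X@[.OO/XXO/X..]: (0,0)[XOO/XXO/X..]+1* (2,1)[.OO/XXO/XX.]-1 (2,2)[.OO/XXO/X.X]-1
p2 O@[XOO/XXO/X..] terminal -1; root [.OO/XXO/X..] d9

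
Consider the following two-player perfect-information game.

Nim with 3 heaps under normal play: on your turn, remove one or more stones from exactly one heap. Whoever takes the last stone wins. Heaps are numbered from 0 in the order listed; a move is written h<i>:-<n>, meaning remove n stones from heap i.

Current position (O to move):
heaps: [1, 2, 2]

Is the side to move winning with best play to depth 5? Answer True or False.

p1 O@[(1,2,2)]: h0:-1[(0,2,2)]+1* h1:-1[(1,1,2)]-1 h1:-2[(1,0,2)]-1 h2:-1[(1,2,1)]-1 h2:-2[(1,2,0)]-1
p2 X@[(0,2,2)]: h1:-1[(0,1,2)]-1* h1:-2[(0,0,2)]-1 h2:-1[(0,2,1)]-1 h2:-2[(0,2,0)]-1
p3 O@[(0,1,2)]: h1:-1[(0,0,2)]-1 h2:-1[(0,1,1)]+1* h2:-2[(0,1,0)]-1
p4 X@[(0,1,1)]: h1:-1[(0,0,1)]-1* h2:-1[(0,1,0)]-1
p5 O@[(0,0,1)]: h2:-1[(0,0,0)]+1*
p6 X@[(0,0,0)] terminal -1; root [(1,2,2)] d5

O winning at [(1,2,2)]: True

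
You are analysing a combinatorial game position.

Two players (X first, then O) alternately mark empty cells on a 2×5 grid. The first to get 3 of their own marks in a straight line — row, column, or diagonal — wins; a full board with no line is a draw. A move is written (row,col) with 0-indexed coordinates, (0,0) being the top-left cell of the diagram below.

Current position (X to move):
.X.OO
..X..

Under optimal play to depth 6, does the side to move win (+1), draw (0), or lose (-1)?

ply 1, X at .X.OO/..X.. | (0,0)=-1→XX.OO/..X..; (0,2)=+1→.XXOO/..X..*; (1,0)=-1→.X.OO/X.X..; (1,1)=-1→.X.OO/.XX..; (1,3)=-1→.X.OO/..XX.; (1,4)=-1→.X.OO/..X.X
ply 2, O at .XXOO/..X.. | (0,0)=-1→OXXOO/..X..*; (1,0)=-1→.XXOO/O.X..; (1,1)=-1→.XXOO/.OX..; (1,3)=-1→.XXOO/..XO.; (1,4)=-1→.XXOO/..X.O
ply 3, X at OXXOO/..X.. | (1,0)=+0→OXXOO/X.X..; (1,1)=+1→OXXOO/.XX..*; (1,3)=+1→OXXOO/..XX.; (1,4)=+0→OXXOO/..X.X
ply 4, O at OXXOO/.XX.. | (1,0)=-1→OXXOO/OXX..*; (1,3)=-1→OXXOO/.XXO.; (1,4)=-1→OXXOO/.XX.O
ply 5, X at OXXOO/OXX.. | (1,3)=+1→OXXOO/OXXX.*; (1,4)=+0→OXXOO/OXX.X
ply 6: OXXOO/OXXX. is terminal -1 (O); from .X.OO/..X.. depth 6

value(.X.OO/..X.., X) = +1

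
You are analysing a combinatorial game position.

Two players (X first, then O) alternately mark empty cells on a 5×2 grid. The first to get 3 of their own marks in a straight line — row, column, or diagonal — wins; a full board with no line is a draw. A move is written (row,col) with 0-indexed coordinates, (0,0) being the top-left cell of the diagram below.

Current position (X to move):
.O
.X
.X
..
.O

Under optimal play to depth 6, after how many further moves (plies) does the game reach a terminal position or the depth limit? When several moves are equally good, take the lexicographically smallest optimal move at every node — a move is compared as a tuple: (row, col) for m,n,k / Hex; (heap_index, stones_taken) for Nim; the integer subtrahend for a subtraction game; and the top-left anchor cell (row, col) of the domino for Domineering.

p1 X@[.O/.X/.X/../.O]: (0,0)[XO/.X/.X/../.O]+0 (1,0)[.O/XX/.X/../.O]+1* (2,0)[.O/.X/XX/../.O]+1 (3,0)[.O/.X/.X/X./.O]+1 (3,1)[.O/.X/.X/.X/.O]+1 (4,0)[.O/.X/.X/../XO]+0
p2 O@[.O/XX/.X/../.O]: (0,0)[OO/XX/.X/../.O]-1* (2,0)[.O/XX/OX/../.O]-1 (3,0)[.O/XX/.X/O./.O]-1 (3,1)[.O/XX/.X/.O/.O]-1 (4,0)[.O/XX/.X/../OO]-1
p3 X@[OO/XX/.X/../.O]: (2,0)[OO/XX/XX/../.O]+1* (3,0)[OO/XX/.X/X./.O]+1 (3,1)[OO/XX/.X/.X/.O]+1 (4,0)[OO/XX/.X/../XO]+0
p4 O@[OO/XX/XX/../.O]: (3,0)[OO/XX/XX/O./.O]-1* (3,1)[OO/XX/XX/.O/.O]-1 (4,0)[OO/XX/XX/../OO]-1
p5 X@[OO/XX/XX/O./.O]: (3,1)[OO/XX/XX/OX/.O]+1* (4,0)[OO/XX/XX/O./XO]+0
p6 O@[OO/XX/XX/OX/.O] terminal -1; root [.O/.X/.X/../.O] d6

PV length from [.O/.X/.X/../.O]: 5 plies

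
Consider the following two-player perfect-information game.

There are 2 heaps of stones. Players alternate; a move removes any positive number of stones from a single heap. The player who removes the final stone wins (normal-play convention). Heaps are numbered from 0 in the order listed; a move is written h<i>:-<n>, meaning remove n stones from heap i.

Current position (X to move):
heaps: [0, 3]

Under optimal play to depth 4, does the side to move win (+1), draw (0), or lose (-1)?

value((0,3), X) = +1

ply 1, X at (0,3) | h1:-1=-1→(0,2); h1:-2=-1→(0,1); h1:-3=+1→(0,0)*
ply 2: (0,0) is terminal -1 (O); from (0,3) depth 4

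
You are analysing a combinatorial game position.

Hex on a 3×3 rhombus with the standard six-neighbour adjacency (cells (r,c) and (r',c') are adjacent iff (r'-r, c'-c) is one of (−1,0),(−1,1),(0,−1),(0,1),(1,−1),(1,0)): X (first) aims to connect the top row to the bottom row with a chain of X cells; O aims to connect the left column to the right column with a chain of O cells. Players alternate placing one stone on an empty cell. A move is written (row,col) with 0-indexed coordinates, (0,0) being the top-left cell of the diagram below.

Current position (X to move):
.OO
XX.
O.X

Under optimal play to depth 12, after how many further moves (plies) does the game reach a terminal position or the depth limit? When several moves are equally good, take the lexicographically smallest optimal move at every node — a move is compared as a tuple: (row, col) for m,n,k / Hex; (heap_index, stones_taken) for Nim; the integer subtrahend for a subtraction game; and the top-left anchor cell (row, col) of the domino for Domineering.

ply 1, X at .OO/XX./O.X | (0,0)=+1→XOO/XX./O.X*; (1,2)=-1→.OO/XXX/O.X; (2,1)=-1→.OO/XX./OXX
ply 2, O at XOO/XX./O.X | (1,2)=-1→XOO/XXO/O.X*; (2,1)=-1→XOO/XX./OOX
ply 3, X at XOO/XXO/O.X | (2,1)=+1→XOO/XXO/OXX*
ply 4: XOO/XXO/OXX is terminal -1 (O); from .OO/XX./O.X depth 12

PV length from [.OO/XX./O.X]: 3 plies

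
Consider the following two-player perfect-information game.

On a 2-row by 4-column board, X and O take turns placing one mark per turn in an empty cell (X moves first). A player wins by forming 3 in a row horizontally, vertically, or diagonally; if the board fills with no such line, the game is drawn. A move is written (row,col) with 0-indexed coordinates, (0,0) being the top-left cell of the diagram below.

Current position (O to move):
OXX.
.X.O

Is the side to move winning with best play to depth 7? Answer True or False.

[OXX./.X.O] O move#1: (0,3):+0/OXXO/.X.O*, (1,0):-1/OXX./OX.O, (1,2):-1/OXX./.XOO
[OXXO/.X.O] X move#2: (1,0):+0/OXXO/XX.O*, (1,2):+0/OXXO/.XXO
[OXXO/XX.O] O move#3: (1,2):+0/OXXO/XXOO*
[OXXO/XXOO] end (terminal +0, X#4); searched OXX./.X.O to 7

O winning at [OXX./.X.O]: False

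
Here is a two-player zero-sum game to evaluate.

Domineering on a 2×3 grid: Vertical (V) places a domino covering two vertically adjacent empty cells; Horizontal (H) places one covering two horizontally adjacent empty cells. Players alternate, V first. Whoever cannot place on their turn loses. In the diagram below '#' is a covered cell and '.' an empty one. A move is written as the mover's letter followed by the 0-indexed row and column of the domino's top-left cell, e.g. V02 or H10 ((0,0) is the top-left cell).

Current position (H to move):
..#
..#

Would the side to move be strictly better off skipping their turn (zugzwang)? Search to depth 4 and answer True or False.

zugzwang(..#/..#, H) = False

[..#/..#] H move#1: H00:+1/###/..#*, H10:+1/..#/###
[###/..#] end (terminal -1, V#2); searched ..#/..# to 4
suppose H passes — search the same position with V to move:
pass> [..#/..#] V move#1: V00:+1/#.#/#.#*, V01:+1/.##/.##
pass> [#.#/#.#] end (terminal -1, H#2); searched ..#/..# to 4
for H: play +1, pass -1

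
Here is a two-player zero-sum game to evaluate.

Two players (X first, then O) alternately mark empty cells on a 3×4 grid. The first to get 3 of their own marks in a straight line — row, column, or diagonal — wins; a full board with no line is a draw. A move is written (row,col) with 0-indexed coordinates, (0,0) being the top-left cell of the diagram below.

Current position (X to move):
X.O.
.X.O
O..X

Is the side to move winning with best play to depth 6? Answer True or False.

ply 1, X at X.O./.X.O/O..X | (0,1)=+1→XXO./.X.O/O..X*; (0,3)=-1→X.OX/.X.O/O..X; (1,0)=+1→X.O./XX.O/O..X; (1,2)=+1→X.O./.XXO/O..X; (2,1)=+1→X.O./.X.O/OX.X; (2,2)=+1→X.O./.X.O/O.XX
ply 2, O at XXO./.X.O/O..X | (0,3)=-1→XXOO/.X.O/O..X*; (1,0)=-1→XXO./OX.O/O..X; (1,2)=-1→XXO./.XOO/O..X; (2,1)=-1→XXO./.X.O/OO.X; (2,2)=-1→XXO./.X.O/O.OX
ply 3, X at XXOO/.X.O/O..X | (1,0)=+1→XXOO/XX.O/O..X*; (1,2)=+1→XXOO/.XXO/O..X; (2,1)=+1→XXOO/.X.O/OX.X; (2,2)=+1→XXOO/.X.O/O.XX
ply 4, O at XXOO/XX.O/O..X | (1,2)=-1→XXOO/XXOO/O..X*; (2,1)=-1→XXOO/XX.O/OO.X; (2,2)=-1→XXOO/XX.O/O.OX
ply 5, X at XXOO/XXOO/O..X | (2,1)=+1→XXOO/XXOO/OX.X*; (2,2)=+1→XXOO/XXOO/O.XX
ply 6: XXOO/XXOO/OX.X is terminal -1 (O); from X.O./.X.O/O..X depth 6

X winning at [X.O./.X.O/O..X]: True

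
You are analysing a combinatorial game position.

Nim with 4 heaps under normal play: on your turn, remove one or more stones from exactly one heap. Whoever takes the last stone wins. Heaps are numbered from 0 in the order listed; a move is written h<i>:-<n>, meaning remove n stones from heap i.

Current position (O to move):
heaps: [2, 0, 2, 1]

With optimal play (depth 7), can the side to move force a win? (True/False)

O winning at [(2,0,2,1)]: True

[(2,0,2,1)] O move#1: h0:-1:-1/(1,0,2,1), h0:-2:-1/(0,0,2,1), h2:-1:-1/(2,0,1,1), h2:-2:-1/(2,0,0,1), h3:-1:+1/(2,0,2,0)*
[(2,0,2,0)] X move#2: h0:-1:-1/(1,0,2,0)*, h0:-2:-1/(0,0,2,0), h2:-1:-1/(2,0,1,0), h2:-2:-1/(2,0,0,0)
[(1,0,2,0)] O move#3: h0:-1:-1/(0,0,2,0), h2:-1:+1/(1,0,1,0)*, h2:-2:-1/(1,0,0,0)
[(1,0,1,0)] X move#4: h0:-1:-1/(0,0,1,0)*, h2:-1:-1/(1,0,0,0)
[(0,0,1,0)] O move#5: h2:-1:+1/(0,0,0,0)*
[(0,0,0,0)] end (terminal -1, X#6); searched (2,0,2,1) to 7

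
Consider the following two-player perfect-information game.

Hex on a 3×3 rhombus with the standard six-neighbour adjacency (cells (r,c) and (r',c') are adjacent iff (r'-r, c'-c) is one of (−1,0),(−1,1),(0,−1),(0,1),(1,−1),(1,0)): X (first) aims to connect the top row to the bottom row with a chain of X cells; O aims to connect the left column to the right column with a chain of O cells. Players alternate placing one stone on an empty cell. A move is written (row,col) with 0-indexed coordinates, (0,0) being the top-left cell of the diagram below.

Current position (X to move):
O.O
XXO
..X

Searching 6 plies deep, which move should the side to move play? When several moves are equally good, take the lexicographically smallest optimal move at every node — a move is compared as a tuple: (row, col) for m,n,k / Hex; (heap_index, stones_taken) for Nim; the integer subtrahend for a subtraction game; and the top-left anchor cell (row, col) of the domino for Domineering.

[O.O/XXO/..X] X move#1: (0,1):+1/OXO/XXO/..X*, (2,0):-1/O.O/XXO/X.X, (2,1):-1/O.O/XXO/.XX
[OXO/XXO/..X] O move#2: (2,0):-1/OXO/XXO/O.X*, (2,1):-1/OXO/XXO/.OX
[OXO/XXO/O.X] X move#3: (2,1):+1/OXO/XXO/OXX*
[OXO/XXO/OXX] end (terminal -1, O#4); searched O.O/XXO/..X to 6

X's best at [O.O/XXO/..X]: (0,1)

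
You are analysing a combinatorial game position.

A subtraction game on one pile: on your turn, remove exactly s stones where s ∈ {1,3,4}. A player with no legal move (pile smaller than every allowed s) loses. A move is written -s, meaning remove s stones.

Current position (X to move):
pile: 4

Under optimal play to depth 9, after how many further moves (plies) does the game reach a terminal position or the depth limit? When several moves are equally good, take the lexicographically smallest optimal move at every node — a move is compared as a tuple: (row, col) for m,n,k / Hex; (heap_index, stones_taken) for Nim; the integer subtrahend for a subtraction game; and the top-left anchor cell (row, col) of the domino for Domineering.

PV length from [4]: 1 ply

[4] X move#1: -1:-1/3, -3:-1/1, -4:+1/0*
[0] end (terminal -1, O#2); searched 4 to 9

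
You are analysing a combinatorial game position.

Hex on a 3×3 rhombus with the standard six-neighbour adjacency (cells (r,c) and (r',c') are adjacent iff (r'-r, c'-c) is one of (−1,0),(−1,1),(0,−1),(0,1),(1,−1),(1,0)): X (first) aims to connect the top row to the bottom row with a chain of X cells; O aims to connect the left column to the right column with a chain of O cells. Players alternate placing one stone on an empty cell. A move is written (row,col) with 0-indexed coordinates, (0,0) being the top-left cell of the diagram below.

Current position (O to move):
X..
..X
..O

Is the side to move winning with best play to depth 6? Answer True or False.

O winning at [X../..X/..O]: True

ply 1, O at X../..X/..O | (0,1)=-1→XO./..X/..O; (0,2)=-1→X.O/..X/..O; (1,0)=-1→X../O.X/..O; (1,1)=+1→X../.OX/..O*; (2,0)=-1→X../..X/O.O; (2,1)=-1→X../..X/.OO
ply 2, X at X../.OX/..O | (0,1)=-1→XX./.OX/..O*; (0,2)=-1→X.X/.OX/..O; (1,0)=-1→X../XOX/..O; (2,0)=-1→X../.OX/X.O; (2,1)=-1→X../.OX/.XO
ply 3, O at XX./.OX/..O | (0,2)=+1→XXO/.OX/..O*; (1,0)=+1→XX./OOX/..O; (2,0)=+1→XX./.OX/O.O; (2,1)=+1→XX./.OX/.OO
ply 4, X at XXO/.OX/..O | (1,0)=-1→XXO/XOX/..O*; (2,0)=-1→XXO/.OX/X.O; (2,1)=-1→XXO/.OX/.XO
ply 5, O at XXO/XOX/..O | (2,0)=+1→XXO/XOX/O.O*; (2,1)=-1→XXO/XOX/.OO
ply 6: XXO/XOX/O.O is terminal -1 (X); from X../..X/..O depth 6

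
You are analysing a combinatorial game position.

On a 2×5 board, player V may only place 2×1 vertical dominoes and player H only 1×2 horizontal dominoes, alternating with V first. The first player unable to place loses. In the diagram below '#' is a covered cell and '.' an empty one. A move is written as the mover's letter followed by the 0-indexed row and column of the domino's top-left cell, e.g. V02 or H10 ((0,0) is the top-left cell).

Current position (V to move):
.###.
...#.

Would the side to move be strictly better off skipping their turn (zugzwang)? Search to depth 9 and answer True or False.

[.###./...#.] V move#1: V00:+1/####./#..#.*, V04:-1/.####/...##
[####./#..#.] H move#2: H11:-1/####./####.*
[####./####.] V move#3: V04:+1/#####/#####*
[#####/#####] end (terminal -1, H#4); searched .###./...#. to 9
suppose V passes — search the same position with H to move:
pass> [.###./...#.] H move#1: H10:-1/.###./##.#.*, H11:-1/.###./.###.
pass> [.###./##.#.] V move#2: V04:+1/.####/##.##*
pass> [.####/##.##] end (terminal -1, H#3); searched .###./...#. to 9
for V: play +1, pass +1

zugzwang(.###./...#., V) = False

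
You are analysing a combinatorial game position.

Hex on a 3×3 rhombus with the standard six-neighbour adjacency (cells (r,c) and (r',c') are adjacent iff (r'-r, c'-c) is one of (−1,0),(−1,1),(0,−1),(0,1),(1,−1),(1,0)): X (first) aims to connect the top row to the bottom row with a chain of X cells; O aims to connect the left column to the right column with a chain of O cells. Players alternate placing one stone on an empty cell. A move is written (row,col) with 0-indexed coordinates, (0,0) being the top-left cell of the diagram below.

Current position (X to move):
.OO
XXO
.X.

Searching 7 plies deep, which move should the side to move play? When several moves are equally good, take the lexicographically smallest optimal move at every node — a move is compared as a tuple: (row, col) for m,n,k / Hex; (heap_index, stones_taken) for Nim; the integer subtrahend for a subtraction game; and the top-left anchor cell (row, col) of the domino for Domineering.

p1 X@[.OO/XXO/.X.]: (0,0)[XOO/XXO/.X.]+1* (2,0)[.OO/XXO/XX.]-1 (2,2)[.OO/XXO/.XX]-1
p2 O@[XOO/XXO/.X.] terminal -1; root [.OO/XXO/.X.] d7

X's best at [.OO/XXO/.X.]: (0,0)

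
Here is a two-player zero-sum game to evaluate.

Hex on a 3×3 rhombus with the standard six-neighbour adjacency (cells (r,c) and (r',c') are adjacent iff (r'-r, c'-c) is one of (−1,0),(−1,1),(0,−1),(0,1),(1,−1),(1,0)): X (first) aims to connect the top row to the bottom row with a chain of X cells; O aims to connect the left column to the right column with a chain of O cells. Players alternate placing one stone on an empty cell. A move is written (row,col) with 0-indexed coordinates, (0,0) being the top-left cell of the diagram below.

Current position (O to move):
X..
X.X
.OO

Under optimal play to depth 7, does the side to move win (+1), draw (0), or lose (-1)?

ply 1, O at X../X.X/.OO | (0,1)=-1→XO./X.X/.OO; (0,2)=-1→X.O/X.X/.OO; (1,1)=-1→X../XOX/.OO; (2,0)=+1→X../X.X/OOO*
ply 2: X../X.X/OOO is terminal -1 (X); from X../X.X/.OO depth 7

value(X../X.X/.OO, O) = +1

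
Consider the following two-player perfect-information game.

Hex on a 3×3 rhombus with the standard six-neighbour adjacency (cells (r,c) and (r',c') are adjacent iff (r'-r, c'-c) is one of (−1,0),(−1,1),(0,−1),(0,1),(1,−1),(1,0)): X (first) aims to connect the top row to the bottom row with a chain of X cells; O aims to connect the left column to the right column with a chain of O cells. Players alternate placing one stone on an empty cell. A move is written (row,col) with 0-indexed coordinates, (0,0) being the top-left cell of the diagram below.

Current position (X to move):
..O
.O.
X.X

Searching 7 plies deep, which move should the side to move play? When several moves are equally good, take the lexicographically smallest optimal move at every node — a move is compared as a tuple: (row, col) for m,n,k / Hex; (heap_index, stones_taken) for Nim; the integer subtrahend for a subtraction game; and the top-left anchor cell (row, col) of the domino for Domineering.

p1 X@[..O/.O./X.X]: (0,0)[X.O/.O./X.X]-1 (0,1)[.XO/.O./X.X]-1 (1,0)[..O/XO./X.X]+1* (1,2)[..O/.OX/X.X]-1 (2,1)[..O/.O./XXX]-1
p2 O@[..O/XO./X.X]: (0,0)[O.O/XO./X.X]-1* (0,1)[.OO/XO./X.X]-1 (1,2)[..O/XOO/X.X]-1 (2,1)[..O/XO./XOX]-1
p3 X@[O.O/XO./X.X]: (0,1)[OXO/XO./X.X]+1* (1,2)[O.O/XOX/X.X]-1 (2,1)[O.O/XO./XXX]-1
p4 O@[OXO/XO./X.X] terminal -1; root [..O/.O./X.X] d7

X's best at [..O/.O./X.X]: (1,0)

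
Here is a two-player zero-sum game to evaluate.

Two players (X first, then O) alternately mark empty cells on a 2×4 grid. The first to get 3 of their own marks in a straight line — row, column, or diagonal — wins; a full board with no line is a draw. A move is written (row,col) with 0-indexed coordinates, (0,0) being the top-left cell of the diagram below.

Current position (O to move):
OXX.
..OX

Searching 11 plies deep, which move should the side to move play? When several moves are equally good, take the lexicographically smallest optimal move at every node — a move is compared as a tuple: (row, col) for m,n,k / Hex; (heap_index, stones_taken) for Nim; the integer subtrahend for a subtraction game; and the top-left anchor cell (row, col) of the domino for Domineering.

[OXX./..OX] O move#1: (0,3):+0/OXXO/..OX*, (1,0):-1/OXX./O.OX, (1,1):-1/OXX./.OOX
[OXXO/..OX] X move#2: (1,0):+0/OXXO/X.OX*, (1,1):+0/OXXO/.XOX
[OXXO/X.OX] O move#3: (1,1):+0/OXXO/XOOX*
[OXXO/XOOX] end (terminal +0, X#4); searched OXX./..OX to 11

O's best at [OXX./..OX]: (0,3)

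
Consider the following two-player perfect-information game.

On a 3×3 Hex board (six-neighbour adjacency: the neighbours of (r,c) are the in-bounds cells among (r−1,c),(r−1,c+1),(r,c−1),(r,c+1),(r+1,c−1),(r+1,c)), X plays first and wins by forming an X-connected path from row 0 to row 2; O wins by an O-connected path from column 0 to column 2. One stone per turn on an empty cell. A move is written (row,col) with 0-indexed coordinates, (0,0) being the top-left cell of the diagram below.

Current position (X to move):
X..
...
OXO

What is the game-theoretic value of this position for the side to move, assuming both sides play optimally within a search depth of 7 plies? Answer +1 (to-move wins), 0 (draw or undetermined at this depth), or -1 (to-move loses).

ply 1, X at X../.../OXO | (0,1)=-1→XX./.../OXO; (0,2)=+1→X.X/.../OXO*; (1,0)=-1→X../X../OXO; (1,1)=+1→X../.X./OXO; (1,2)=+1→X../..X/OXO
ply 2, O at X.X/.../OXO | (0,1)=-1→XOX/.../OXO*; (1,0)=-1→X.X/O../OXO; (1,1)=-1→X.X/.O./OXO; (1,2)=-1→X.X/..O/OXO
ply 3, X at XOX/.../OXO | (1,0)=+1→XOX/X../OXO*; (1,1)=+1→XOX/.X./OXO; (1,2)=+1→XOX/..X/OXO
ply 4, O at XOX/X../OXO | (1,1)=-1→XOX/XO./OXO*; (1,2)=-1→XOX/X.O/OXO
ply 5, X at XOX/XO./OXO | (1,2)=+1→XOX/XOX/OXO*
ply 6: XOX/XOX/OXO is terminal -1 (O); from X../.../OXO depth 7

value(X../.../OXO, X) = +1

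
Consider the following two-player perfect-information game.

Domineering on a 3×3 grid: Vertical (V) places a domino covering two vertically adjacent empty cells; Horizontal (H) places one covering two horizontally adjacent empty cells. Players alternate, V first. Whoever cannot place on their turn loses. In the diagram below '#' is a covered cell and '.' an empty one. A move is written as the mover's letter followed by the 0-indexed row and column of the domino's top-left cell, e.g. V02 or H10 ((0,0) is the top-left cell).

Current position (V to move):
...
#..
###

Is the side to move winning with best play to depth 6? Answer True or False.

V winning at [.../#../###]: True

ply 1, V at .../#../### | V01=+1→.#./##./###*; V02=-1→..#/#.#/###
ply 2: .#./##./### is terminal -1 (H); from .../#../### depth 6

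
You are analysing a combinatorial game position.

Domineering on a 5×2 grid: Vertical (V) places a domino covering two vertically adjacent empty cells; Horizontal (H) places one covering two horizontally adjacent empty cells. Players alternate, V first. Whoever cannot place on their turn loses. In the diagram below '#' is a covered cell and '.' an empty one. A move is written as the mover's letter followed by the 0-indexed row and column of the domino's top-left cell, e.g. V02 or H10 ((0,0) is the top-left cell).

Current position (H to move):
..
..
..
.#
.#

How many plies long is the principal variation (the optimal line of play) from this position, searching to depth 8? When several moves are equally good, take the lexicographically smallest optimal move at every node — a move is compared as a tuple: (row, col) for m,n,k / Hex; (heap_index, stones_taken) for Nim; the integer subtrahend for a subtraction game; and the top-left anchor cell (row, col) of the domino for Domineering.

PV length from [../../../.#/.#]: 3 plies

ply 1, H at ../../../.#/.# | H00=-1→##/../../.#/.#; H10=+1→../##/../.#/.#*; H20=-1→../../##/.#/.#
ply 2, V at ../##/../.#/.# | V20=-1→../##/#./##/.#*; V30=-1→../##/../##/##
ply 3, H at ../##/#./##/.# | H00=+1→##/##/#./##/.#*
ply 4: ##/##/#./##/.# is terminal -1 (V); from ../../../.#/.# depth 8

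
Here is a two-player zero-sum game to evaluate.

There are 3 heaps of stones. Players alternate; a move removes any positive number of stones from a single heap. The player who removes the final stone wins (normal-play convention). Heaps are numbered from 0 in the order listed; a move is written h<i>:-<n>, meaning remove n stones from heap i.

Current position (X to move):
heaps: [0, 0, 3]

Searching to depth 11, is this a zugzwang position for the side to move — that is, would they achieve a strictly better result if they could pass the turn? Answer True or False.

zugzwang((0,0,3), X) = False

p1 X@[(0,0,3)]: h2:-1[(0,0,2)]-1 h2:-2[(0,0,1)]-1 h2:-3[(0,0,0)]+1*
p2 O@[(0,0,0)] terminal -1; root [(0,0,3)] d11
if X skipped the turn, O would face:
~ p1 O@[(0,0,3)]: h2:-1[(0,0,2)]-1 h2:-2[(0,0,1)]-1 h2:-3[(0,0,0)]+1*
~ p2 X@[(0,0,0)] terminal -1; root [(0,0,3)] d11
compare (X): move=+1 vs pass=-1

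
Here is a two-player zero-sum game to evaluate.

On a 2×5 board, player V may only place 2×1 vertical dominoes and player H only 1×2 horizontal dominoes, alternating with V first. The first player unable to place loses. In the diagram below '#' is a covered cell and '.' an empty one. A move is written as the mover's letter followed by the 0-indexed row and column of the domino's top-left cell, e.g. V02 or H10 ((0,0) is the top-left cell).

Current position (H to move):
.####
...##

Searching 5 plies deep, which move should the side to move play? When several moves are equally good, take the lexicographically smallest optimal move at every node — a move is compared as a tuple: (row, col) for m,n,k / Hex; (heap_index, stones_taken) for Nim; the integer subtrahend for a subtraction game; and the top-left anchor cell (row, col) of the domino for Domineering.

H's best at [.####/...##]: H10

ply 1, H at .####/...## | H10=+1→.####/##.##*; H11=-1→.####/.####
ply 2: .####/##.## is terminal -1 (V); from .####/...## depth 5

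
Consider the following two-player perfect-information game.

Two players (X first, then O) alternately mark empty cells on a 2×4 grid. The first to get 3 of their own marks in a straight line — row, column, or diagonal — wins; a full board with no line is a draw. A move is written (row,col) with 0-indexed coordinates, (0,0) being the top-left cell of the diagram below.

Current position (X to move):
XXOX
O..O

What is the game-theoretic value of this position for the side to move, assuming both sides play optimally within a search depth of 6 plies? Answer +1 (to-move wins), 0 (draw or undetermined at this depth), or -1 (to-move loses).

p1 X@[XXOX/O..O]: (1,1)[XXOX/OX.O]+0* (1,2)[XXOX/O.XO]+0
p2 O@[XXOX/OX.O]: (1,2)[XXOX/OXOO]+0*
p3 X@[XXOX/OXOO] terminal +0; root [XXOX/O..O] d6

value(XXOX/O..O, X) = 0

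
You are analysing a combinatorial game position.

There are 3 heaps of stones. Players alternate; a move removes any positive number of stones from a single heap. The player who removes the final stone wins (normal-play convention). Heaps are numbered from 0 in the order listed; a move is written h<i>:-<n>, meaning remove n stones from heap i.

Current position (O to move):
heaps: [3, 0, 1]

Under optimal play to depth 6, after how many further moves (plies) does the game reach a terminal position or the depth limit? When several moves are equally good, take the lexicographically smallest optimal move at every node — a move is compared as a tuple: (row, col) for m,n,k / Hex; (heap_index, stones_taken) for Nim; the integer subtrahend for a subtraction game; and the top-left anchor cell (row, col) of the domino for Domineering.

ply 1, O at (3,0,1) | h0:-1=-1→(2,0,1); h0:-2=+1→(1,0,1)*; h0:-3=-1→(0,0,1); h2:-1=-1→(3,0,0)
ply 2, X at (1,0,1) | h0:-1=-1→(0,0,1)*; h2:-1=-1→(1,0,0)
ply 3, O at (0,0,1) | h2:-1=+1→(0,0,0)*
ply 4: (0,0,0) is terminal -1 (X); from (3,0,1) depth 6

PV length from [(3,0,1)]: 3 plies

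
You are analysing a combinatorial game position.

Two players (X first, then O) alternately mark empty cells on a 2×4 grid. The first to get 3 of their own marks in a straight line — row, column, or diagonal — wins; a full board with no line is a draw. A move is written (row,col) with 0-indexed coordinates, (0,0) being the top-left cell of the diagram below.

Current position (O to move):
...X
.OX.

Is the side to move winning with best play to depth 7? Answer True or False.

[...X/.OX.] O move#1: (0,0):+0/O..X/.OX.*, (0,1):+0/.O.X/.OX., (0,2):+0/..OX/.OX., (1,0):+0/...X/OOX., (1,3):+0/...X/.OXO
[O..X/.OX.] X move#2: (0,1):+0/OX.X/.OX.*, (0,2):+0/O.XX/.OX., (1,0):+0/O..X/XOX., (1,3):+0/O..X/.OXX
[OX.X/.OX.] O move#3: (0,2):+0/OXOX/.OX.*, (1,0):-1/OX.X/OOX., (1,3):-1/OX.X/.OXO
[OXOX/.OX.] X move#4: (1,0):+0/OXOX/XOX.*, (1,3):+0/OXOX/.OXX
[OXOX/XOX.] O move#5: (1,3):+0/OXOX/XOXO*
[OXOX/XOXO] end (terminal +0, X#6); searched ...X/.OX. to 7

O winning at [...X/.OX.]: False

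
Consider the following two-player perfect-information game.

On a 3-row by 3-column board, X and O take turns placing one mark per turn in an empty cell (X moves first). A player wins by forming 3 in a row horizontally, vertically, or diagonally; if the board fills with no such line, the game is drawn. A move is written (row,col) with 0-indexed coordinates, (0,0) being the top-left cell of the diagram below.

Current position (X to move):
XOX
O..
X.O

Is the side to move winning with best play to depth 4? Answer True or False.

p1 X@[XOX/O../X.O]: (1,1)[XOX/OX./X.O]+1* (1,2)[XOX/O.X/X.O]+0 (2,1)[XOX/O../XXO]+0
p2 O@[XOX/OX./X.O] terminal -1; root [XOX/O../X.O] d4

X winning at [XOX/O../X.O]: True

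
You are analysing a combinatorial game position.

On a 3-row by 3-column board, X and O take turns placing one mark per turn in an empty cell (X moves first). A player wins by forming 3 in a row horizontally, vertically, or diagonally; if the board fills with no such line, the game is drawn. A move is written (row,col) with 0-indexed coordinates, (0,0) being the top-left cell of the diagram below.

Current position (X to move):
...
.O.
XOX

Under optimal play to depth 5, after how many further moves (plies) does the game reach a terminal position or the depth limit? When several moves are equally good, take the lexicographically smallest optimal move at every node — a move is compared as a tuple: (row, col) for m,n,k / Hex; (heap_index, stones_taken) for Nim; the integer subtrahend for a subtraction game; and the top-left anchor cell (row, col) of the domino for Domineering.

PV length from [.../.O./XOX]: 5 plies

[.../.O./XOX] X move#1: (0,0):-1/X../.O./XOX, (0,1):+0/.X./.O./XOX*, (0,2):-1/..X/.O./XOX, (1,0):-1/.../XO./XOX, (1,2):-1/.../.OX/XOX
[.X./.O./XOX] O move#2: (0,0):+0/OX./.O./XOX*, (0,2):+0/.XO/.O./XOX, (1,0):+0/.X./OO./XOX, (1,2):+0/.X./.OO/XOX
[OX./.O./XOX] X move#3: (0,2):+0/OXX/.O./XOX*, (1,0):+0/OX./XO./XOX, (1,2):+0/OX./.OX/XOX
[OXX/.O./XOX] O move#4: (1,0):-1/OXX/OO./XOX, (1,2):+0/OXX/.OO/XOX*
[OXX/.OO/XOX] X move#5: (1,0):+0/OXX/XOO/XOX*
[OXX/XOO/XOX] end (terminal +0, O#6); searched .../.O./XOX to 5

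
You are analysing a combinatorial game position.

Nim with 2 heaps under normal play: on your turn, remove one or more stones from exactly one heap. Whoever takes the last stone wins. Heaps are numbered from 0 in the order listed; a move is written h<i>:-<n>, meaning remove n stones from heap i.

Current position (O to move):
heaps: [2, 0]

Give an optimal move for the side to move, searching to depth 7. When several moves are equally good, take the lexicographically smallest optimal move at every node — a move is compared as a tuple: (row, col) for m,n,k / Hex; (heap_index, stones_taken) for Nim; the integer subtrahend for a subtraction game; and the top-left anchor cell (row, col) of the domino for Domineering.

O's best at [(2,0)]: h0:-2

ply 1, O at (2,0) | h0:-1=-1→(1,0); h0:-2=+1→(0,0)*
ply 2: (0,0) is terminal -1 (X); from (2,0) depth 7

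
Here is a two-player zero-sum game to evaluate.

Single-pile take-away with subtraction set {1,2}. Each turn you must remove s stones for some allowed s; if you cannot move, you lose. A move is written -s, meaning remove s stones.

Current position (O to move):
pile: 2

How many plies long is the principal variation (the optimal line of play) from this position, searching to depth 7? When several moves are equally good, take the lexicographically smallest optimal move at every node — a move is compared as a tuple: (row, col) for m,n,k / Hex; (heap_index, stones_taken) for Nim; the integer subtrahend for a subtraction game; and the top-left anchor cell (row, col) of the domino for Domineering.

PV length from [2]: 1 ply

ply 1, O at 2 | -1=-1→1; -2=+1→0*
ply 2: 0 is terminal -1 (X); from 2 depth 7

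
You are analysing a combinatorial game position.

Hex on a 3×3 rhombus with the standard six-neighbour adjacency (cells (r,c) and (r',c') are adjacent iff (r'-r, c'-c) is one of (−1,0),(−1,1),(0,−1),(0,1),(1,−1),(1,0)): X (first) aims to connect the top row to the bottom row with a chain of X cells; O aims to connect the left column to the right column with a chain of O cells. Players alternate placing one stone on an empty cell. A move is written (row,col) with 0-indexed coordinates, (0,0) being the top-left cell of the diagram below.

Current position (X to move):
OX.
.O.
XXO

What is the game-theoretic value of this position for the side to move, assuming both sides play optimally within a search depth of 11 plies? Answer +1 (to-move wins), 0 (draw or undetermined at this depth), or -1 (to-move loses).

ply 1, X at OX./.O./XXO | (0,2)=+1→OXX/.O./XXO*; (1,0)=+1→OX./XO./XXO; (1,2)=+1→OX./.OX/XXO
ply 2, O at OXX/.O./XXO | (1,0)=-1→OXX/OO./XXO*; (1,2)=-1→OXX/.OO/XXO
ply 3, X at OXX/OO./XXO | (1,2)=+1→OXX/OOX/XXO*
ply 4: OXX/OOX/XXO is terminal -1 (O); from OX./.O./XXO depth 11

value(OX./.O./XXO, X) = +1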